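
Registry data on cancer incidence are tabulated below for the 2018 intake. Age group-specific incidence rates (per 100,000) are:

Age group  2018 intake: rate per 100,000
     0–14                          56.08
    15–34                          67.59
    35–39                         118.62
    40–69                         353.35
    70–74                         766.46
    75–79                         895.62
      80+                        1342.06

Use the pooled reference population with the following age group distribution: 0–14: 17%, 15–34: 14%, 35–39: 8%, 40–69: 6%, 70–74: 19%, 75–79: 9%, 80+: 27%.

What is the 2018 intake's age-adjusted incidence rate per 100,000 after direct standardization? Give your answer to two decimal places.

Standard weights: 0.17, 0.14, 0.08, 0.06, 0.19, 0.09, 0.27.
Standardized rate: 0.1700×56.08 + 0.1400×67.59 + 0.0800×118.62 + 0.0600×353.35 + 0.1900×766.46 + 0.0900×895.62 + 0.2700×1342.06 = 638.2762 per 100,000.

638.28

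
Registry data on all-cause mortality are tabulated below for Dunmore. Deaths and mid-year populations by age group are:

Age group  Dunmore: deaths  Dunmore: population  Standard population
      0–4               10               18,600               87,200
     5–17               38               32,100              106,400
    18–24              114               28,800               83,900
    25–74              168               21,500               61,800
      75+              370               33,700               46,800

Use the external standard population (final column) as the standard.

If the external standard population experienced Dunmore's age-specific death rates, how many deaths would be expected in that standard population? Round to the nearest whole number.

Age-specific rates per 100,000 for Dunmore: 53.76, 118.38, 395.83, 781.40, 1097.92.
Expected deaths = Σ (standard pop × age-specific rate ÷ 100,000)
= 87,200×53.76/100,000 + 106,400×118.38/100,000 + 83,900×395.83/100,000 + 61,800×781.40/100,000 + 46,800×1097.92/100,000
= 46.88 + 125.96 + 332.10 + 482.90 + 513.83 = 1501.67.

1502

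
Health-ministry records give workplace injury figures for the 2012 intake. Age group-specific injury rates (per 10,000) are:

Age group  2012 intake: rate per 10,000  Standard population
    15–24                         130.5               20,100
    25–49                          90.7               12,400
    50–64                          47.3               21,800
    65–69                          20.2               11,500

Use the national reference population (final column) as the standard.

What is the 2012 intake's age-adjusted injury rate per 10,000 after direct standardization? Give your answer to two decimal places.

76.16

Standard total = 65,800; weights = 0.3055, 0.1884, 0.3313, 0.1748.
Standardized rate: 0.3055×130.5 + 0.1884×90.7 + 0.3313×47.3 + 0.1748×20.2 = 76.1576 per 10,000.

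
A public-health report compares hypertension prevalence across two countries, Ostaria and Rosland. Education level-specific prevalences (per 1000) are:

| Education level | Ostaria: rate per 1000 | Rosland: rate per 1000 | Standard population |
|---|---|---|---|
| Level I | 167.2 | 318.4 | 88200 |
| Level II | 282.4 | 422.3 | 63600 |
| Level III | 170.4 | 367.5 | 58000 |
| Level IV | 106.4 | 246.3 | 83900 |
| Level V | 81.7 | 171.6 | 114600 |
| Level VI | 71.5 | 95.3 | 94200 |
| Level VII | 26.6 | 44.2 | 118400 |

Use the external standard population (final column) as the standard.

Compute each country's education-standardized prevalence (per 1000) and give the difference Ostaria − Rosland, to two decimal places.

Standard total = 620900; weights = 0.1421, 0.1024, 0.0934, 0.1351, 0.1846, 0.1517, 0.1907.
Ostaria: 0.1421×167.2 + 0.1024×282.4 + 0.0934×170.4 + 0.1351×106.4 + 0.1846×81.7 + 0.1517×71.5 + 0.1907×26.6 = 113.9723 per 1000.
Rosland: 0.1421×318.4 + 0.1024×422.3 + 0.0934×367.5 + 0.1351×246.3 + 0.1846×171.6 + 0.1517×95.3 + 0.1907×44.2 = 210.6565 per 1000.
Difference = 113.9723 − 210.6565 = -96.6842.

-96.68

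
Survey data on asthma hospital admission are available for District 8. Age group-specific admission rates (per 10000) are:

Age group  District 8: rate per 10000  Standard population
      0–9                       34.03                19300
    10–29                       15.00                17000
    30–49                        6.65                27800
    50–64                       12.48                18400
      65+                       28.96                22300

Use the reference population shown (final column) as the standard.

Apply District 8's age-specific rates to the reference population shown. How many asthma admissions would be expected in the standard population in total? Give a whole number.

Expected asthma admissions = Σ (standard pop × age-specific rate ÷ 10000)
= 19300×34.03/10000 + 17000×15.00/10000 + 27800×6.65/10000 + 18400×12.48/10000 + 22300×28.96/10000
= 65.68 + 25.50 + 18.49 + 22.96 + 64.58 = 197.21.

197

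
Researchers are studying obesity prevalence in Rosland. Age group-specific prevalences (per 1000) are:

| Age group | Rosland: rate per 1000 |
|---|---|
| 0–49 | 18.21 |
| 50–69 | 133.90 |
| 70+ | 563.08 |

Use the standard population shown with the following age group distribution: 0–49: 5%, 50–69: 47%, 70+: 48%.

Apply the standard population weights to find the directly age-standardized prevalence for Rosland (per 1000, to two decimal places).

Standard weights: 0.05, 0.47, 0.48.
Standardized rate: 0.0500×18.21 + 0.4700×133.90 + 0.4800×563.08 = 334.1219 per 1000.

334.12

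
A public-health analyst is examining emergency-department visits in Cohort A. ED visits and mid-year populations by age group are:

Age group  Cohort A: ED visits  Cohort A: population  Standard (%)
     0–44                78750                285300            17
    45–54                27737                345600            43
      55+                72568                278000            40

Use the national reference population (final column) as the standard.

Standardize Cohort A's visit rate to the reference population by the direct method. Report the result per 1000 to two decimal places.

Age-specific rates per 1000 for Cohort A: 276.025, 80.258, 261.036.
Standard weights: 0.17, 0.43, 0.40.
Standardized rate: 0.1700×276.025 + 0.4300×80.258 + 0.4000×261.036 = 185.8494 per 1000.

185.85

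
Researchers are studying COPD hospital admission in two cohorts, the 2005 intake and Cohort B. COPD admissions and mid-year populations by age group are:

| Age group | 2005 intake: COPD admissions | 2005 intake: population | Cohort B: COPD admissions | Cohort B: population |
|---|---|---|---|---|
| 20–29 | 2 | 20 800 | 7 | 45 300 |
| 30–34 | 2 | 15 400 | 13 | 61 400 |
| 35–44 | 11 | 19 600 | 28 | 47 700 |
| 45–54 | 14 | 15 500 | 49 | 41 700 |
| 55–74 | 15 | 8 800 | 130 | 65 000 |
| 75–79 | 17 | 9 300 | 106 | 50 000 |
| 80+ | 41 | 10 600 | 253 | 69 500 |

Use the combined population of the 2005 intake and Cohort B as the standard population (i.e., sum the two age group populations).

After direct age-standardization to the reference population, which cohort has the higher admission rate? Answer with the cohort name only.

Age-specific rates per 10 000 for the 2005 intake: 0.96, 1.30, 5.61, 9.03, 17.05, 18.28, 38.68.
For Cohort B: 1.55, 2.12, 5.87, 11.75, 20.00, 21.20, 36.40.
Combined standard total = 480 600; weights = 0.1375, 0.1598, 0.1400, 0.1190, 0.1536, 0.1234, 0.1667.
The 2005 intake: 0.1375×0.96 + 0.1598×1.30 + 0.1400×5.61 + 0.1190×9.03 + 0.1536×17.05 + 0.1234×18.28 + 0.1667×38.68 = 13.5202 per 10 000.
Cohort B: 0.1375×1.55 + 0.1598×2.12 + 0.1400×5.87 + 0.1190×11.75 + 0.1536×20.00 + 0.1234×21.20 + 0.1667×36.40 = 14.5255 per 10 000.

Cohort B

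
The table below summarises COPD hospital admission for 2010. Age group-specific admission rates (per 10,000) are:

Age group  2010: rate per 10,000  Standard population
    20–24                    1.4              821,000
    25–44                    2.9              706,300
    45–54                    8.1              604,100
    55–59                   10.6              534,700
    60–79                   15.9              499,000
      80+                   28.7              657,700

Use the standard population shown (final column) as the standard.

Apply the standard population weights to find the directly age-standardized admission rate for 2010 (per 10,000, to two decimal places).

Standard total = 3,822,800; weights = 0.2148, 0.1848, 0.1580, 0.1399, 0.1305, 0.1720.
Standardized rate: 0.2148×1.4 + 0.1848×2.9 + 0.1580×8.1 + 0.1399×10.6 + 0.1305×15.9 + 0.1720×28.7 = 10.6123 per 10,000.

10.61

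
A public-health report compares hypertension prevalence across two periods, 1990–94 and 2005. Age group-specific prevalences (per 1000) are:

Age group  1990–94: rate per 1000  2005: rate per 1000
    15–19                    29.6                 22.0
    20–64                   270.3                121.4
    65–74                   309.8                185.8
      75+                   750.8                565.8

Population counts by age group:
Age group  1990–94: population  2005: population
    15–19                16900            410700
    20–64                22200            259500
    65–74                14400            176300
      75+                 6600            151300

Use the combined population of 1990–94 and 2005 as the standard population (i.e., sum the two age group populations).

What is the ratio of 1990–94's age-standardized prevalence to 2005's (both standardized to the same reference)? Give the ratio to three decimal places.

Combined standard total = 1057900; weights = 0.4042, 0.2663, 0.1803, 0.1493.
1990–94: 0.4042×29.6 + 0.2663×270.3 + 0.1803×309.8 + 0.1493×750.8 = 251.8486 per 1000.
2005: 0.4042×22.0 + 0.2663×121.4 + 0.1803×185.8 + 0.1493×565.8 = 159.1620 per 1000.
Ratio = 251.8486 ÷ 159.1620 = 1.58234.

1.582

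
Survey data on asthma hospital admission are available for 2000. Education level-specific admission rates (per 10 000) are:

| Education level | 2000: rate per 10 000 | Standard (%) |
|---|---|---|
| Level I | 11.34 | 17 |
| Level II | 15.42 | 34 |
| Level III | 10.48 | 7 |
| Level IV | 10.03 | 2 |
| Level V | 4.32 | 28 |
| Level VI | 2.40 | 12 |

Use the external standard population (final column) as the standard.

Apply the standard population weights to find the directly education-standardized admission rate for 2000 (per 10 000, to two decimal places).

9.60

Standard weights: 0.17, 0.34, 0.07, 0.02, 0.28, 0.12.
Standardized rate: 0.1700×11.34 + 0.3400×15.42 + 0.0700×10.48 + 0.0200×10.03 + 0.2800×4.32 + 0.1200×2.40 = 9.6024 per 10 000.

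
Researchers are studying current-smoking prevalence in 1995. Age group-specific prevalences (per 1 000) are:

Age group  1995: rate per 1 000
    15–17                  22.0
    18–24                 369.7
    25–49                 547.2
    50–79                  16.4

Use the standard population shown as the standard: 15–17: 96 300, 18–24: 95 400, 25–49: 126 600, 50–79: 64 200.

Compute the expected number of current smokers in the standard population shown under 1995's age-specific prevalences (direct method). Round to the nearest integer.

107716

Expected current smokers = Σ (standard pop × age-specific rate ÷ 1 000)
= 96 300×22.0/1 000 + 95 400×369.7/1 000 + 126 600×547.2/1 000 + 64 200×16.4/1 000
= 2118.60 + 35269.38 + 69275.52 + 1052.88 = 107716.38.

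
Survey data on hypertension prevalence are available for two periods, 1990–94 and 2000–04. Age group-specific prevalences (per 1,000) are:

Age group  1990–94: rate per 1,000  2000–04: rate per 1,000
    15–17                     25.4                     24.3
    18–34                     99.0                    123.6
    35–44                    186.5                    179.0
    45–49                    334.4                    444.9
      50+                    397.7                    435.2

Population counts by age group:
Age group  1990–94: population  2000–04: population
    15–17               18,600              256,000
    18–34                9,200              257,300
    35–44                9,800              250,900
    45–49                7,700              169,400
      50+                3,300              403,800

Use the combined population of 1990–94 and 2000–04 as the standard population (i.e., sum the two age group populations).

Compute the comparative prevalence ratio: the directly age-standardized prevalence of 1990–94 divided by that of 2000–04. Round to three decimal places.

0.886

Combined standard total = 1,386,000; weights = 0.1981, 0.1923, 0.1881, 0.1278, 0.2937.
1990–94: 0.1981×25.4 + 0.1923×99.0 + 0.1881×186.5 + 0.1278×334.4 + 0.2937×397.7 = 218.6903 per 1,000.
2000–04: 0.1981×24.3 + 0.1923×123.6 + 0.1881×179.0 + 0.1278×444.9 + 0.2937×435.2 = 246.9258 per 1,000.
Ratio = 218.6903 ÷ 246.9258 = 0.88565.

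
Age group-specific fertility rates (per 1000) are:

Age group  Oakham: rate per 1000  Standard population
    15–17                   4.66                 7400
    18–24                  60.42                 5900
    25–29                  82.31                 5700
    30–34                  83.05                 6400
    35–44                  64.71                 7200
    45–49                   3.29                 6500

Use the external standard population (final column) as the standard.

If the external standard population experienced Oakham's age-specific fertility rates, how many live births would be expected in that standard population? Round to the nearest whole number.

1879

Expected live births = Σ (standard pop × age-specific rate ÷ 1000)
= 7400×4.66/1000 + 5900×60.42/1000 + 5700×82.31/1000 + 6400×83.05/1000 + 7200×64.71/1000 + 6500×3.29/1000
= 34.48 + 356.48 + 469.17 + 531.52 + 465.91 + 21.39 = 1878.95.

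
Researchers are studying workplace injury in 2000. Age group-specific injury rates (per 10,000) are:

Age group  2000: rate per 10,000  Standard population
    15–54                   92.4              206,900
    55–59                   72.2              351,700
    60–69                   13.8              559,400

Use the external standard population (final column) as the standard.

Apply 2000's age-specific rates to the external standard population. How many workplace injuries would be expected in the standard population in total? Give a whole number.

Expected workplace injuries = Σ (standard pop × age-specific rate ÷ 10,000)
= 206,900×92.4/10,000 + 351,700×72.2/10,000 + 559,400×13.8/10,000
= 1911.76 + 2539.27 + 771.97 = 5223.00.

5223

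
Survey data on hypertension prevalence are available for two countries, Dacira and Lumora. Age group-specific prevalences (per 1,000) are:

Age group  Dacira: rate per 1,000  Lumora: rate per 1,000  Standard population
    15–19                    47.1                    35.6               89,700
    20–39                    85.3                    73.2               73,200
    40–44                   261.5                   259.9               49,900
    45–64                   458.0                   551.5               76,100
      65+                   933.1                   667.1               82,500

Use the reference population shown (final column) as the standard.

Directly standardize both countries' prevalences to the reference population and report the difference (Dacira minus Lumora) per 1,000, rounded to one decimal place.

Standard total = 371,400; weights = 0.2415, 0.1971, 0.1344, 0.2049, 0.2221.
Dacira: 0.2415×47.1 + 0.1971×85.3 + 0.1344×261.5 + 0.2049×458.0 + 0.2221×933.1 = 364.4379 per 1,000.
Lumora: 0.2415×35.6 + 0.1971×73.2 + 0.1344×259.9 + 0.2049×551.5 + 0.2221×667.1 = 319.1316 per 1,000.
Difference = 364.4379 − 319.1316 = 45.3063.

45.3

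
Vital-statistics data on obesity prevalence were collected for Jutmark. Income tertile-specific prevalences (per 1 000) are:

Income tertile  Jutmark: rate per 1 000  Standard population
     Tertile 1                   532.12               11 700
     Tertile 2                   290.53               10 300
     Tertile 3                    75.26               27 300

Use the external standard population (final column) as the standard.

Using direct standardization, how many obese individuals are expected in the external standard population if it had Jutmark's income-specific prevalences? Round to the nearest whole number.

Expected obese individuals = Σ (standard pop × income-specific rate ÷ 1 000)
= 11 700×532.12/1 000 + 10 300×290.53/1 000 + 27 300×75.26/1 000
= 6225.80 + 2992.46 + 2054.60 = 11272.86.

11273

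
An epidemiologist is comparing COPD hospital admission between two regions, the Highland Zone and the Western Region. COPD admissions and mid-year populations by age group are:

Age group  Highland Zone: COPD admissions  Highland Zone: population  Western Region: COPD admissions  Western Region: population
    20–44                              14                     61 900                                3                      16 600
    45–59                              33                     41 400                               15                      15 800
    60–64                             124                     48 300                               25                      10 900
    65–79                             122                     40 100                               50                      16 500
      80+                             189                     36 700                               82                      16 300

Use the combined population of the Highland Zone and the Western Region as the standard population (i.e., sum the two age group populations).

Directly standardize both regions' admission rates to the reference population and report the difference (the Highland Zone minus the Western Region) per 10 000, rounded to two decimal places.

0.59

Age-specific rates per 10 000 for the Highland Zone: 2.26, 7.97, 25.67, 30.42, 51.50.
For the Western Region: 1.81, 9.49, 22.94, 30.30, 50.31.
Combined standard total = 304 500; weights = 0.2578, 0.1878, 0.1944, 0.1859, 0.1741.
The Highland Zone: 0.2578×2.26 + 0.1878×7.97 + 0.1944×25.67 + 0.1859×30.42 + 0.1741×51.50 = 21.6905 per 10 000.
The Western Region: 0.2578×1.81 + 0.1878×9.49 + 0.1944×22.94 + 0.1859×30.30 + 0.1741×50.31 = 21.0973 per 10 000.
Difference = 21.6905 − 21.0973 = 0.5932.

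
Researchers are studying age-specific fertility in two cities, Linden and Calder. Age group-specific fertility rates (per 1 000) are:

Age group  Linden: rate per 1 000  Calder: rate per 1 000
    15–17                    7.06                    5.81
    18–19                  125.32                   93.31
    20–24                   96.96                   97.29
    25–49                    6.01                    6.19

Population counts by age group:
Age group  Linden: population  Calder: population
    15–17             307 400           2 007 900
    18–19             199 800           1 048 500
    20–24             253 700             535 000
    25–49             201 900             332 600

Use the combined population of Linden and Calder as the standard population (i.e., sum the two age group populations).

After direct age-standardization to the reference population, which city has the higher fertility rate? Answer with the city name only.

Combined standard total = 4 886 800; weights = 0.4738, 0.2554, 0.1614, 0.1094.
Linden: 0.4738×7.06 + 0.2554×125.32 + 0.1614×96.96 + 0.1094×6.01 = 51.6632 per 1 000.
Calder: 0.4738×5.81 + 0.2554×93.31 + 0.1614×97.29 + 0.1094×6.19 = 42.9672 per 1 000.

Linden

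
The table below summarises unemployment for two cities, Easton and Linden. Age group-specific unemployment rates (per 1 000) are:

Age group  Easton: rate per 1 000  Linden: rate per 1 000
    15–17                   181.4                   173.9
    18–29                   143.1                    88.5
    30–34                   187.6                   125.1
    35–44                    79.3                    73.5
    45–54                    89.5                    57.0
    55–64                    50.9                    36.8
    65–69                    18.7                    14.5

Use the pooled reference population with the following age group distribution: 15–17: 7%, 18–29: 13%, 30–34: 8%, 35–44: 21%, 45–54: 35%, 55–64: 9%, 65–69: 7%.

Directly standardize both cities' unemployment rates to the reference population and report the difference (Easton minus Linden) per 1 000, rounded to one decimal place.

26.8

Standard weights: 0.07, 0.13, 0.08, 0.21, 0.35, 0.09, 0.07.
Easton: 0.0700×181.4 + 0.1300×143.1 + 0.0800×187.6 + 0.2100×79.3 + 0.3500×89.5 + 0.0900×50.9 + 0.0700×18.7 = 100.1770 per 1 000.
Linden: 0.0700×173.9 + 0.1300×88.5 + 0.0800×125.1 + 0.2100×73.5 + 0.3500×57.0 + 0.0900×36.8 + 0.0700×14.5 = 73.3980 per 1 000.
Difference = 100.1770 − 73.3980 = 26.7790.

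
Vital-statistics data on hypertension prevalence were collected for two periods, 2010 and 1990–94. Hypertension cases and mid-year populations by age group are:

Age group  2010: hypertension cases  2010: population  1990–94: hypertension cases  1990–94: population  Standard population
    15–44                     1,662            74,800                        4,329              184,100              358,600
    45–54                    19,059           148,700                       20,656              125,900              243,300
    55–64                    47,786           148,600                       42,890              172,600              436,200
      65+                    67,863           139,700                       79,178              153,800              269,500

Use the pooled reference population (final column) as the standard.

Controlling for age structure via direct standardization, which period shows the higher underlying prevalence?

Age-specific rates per 1,000 for 2010: 22.219, 128.171, 321.575, 485.777.
For 1990–94: 23.514, 164.067, 248.494, 514.811.
Standard total = 1,307,600; weights = 0.2742, 0.1861, 0.3336, 0.2061.
2010: 0.2742×22.219 + 0.1861×128.171 + 0.3336×321.575 + 0.2061×485.777 = 237.3352 per 1,000.
1990–94: 0.2742×23.514 + 0.1861×164.067 + 0.3336×248.494 + 0.2061×514.811 = 225.9745 per 1,000.

2010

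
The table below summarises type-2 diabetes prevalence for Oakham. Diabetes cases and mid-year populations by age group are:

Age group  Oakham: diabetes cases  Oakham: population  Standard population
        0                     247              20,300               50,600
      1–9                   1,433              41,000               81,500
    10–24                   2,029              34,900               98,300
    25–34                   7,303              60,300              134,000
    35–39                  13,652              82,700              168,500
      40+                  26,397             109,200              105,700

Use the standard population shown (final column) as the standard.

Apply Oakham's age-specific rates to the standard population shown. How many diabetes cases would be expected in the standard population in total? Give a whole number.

78775

Age-specific rates per 1,000 for Oakham: 12.167, 34.951, 58.138, 121.111, 165.079, 241.731.
Expected diabetes cases = Σ (standard pop × age-specific rate ÷ 1,000)
= 50,600×12.167/1,000 + 81,500×34.951/1,000 + 98,300×58.138/1,000 + 134,000×121.111/1,000 + 168,500×165.079/1,000 + 105,700×241.731/1,000
= 615.67 + 2848.52 + 5714.92 + 16228.89 + 27815.74 + 25550.94 = 78774.69.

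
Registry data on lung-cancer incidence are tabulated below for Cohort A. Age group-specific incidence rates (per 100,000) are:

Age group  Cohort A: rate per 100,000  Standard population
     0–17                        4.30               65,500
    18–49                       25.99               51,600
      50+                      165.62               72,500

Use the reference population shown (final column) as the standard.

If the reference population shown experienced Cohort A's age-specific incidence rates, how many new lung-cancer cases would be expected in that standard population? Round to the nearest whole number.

Expected new lung-cancer cases = Σ (standard pop × age-specific rate ÷ 100,000)
= 65,500×4.30/100,000 + 51,600×25.99/100,000 + 72,500×165.62/100,000
= 2.82 + 13.41 + 120.07 = 136.30.

136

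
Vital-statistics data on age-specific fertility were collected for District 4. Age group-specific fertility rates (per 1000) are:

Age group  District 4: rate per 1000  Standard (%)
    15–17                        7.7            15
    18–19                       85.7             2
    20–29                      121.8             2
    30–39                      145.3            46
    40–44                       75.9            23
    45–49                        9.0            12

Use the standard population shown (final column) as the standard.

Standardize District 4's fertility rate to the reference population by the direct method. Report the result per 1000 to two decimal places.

90.68

Standard weights: 0.15, 0.02, 0.02, 0.46, 0.23, 0.12.
Standardized rate: 0.1500×7.7 + 0.0200×85.7 + 0.0200×121.8 + 0.4600×145.3 + 0.2300×75.9 + 0.1200×9.0 = 90.6800 per 1000.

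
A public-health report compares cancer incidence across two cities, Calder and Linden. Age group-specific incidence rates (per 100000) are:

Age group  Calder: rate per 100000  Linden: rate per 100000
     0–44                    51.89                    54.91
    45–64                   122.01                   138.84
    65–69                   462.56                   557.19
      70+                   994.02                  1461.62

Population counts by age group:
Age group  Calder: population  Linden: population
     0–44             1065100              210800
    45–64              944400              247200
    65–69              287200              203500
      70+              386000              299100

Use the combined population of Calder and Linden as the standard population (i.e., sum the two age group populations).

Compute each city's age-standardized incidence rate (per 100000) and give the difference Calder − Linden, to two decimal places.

-107.24

Combined standard total = 3643300; weights = 0.3502, 0.3271, 0.1347, 0.1880.
Calder: 0.3502×51.89 + 0.3271×122.01 + 0.1347×462.56 + 0.1880×994.02 = 307.2969 per 100000.
Linden: 0.3502×54.91 + 0.3271×138.84 + 0.1347×557.19 + 0.1880×1461.62 = 414.5336 per 100000.
Difference = 307.2969 − 414.5336 = -107.2367.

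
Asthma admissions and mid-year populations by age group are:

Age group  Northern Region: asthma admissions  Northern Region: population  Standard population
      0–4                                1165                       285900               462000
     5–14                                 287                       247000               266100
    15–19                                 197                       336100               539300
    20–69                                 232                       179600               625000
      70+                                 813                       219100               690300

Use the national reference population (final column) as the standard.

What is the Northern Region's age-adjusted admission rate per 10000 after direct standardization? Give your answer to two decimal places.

22.75

Age-specific rates per 10000 for the Northern Region: 40.75, 11.62, 5.86, 12.92, 37.11.
Standard total = 2582700; weights = 0.1789, 0.1030, 0.2088, 0.2420, 0.2673.
Standardized rate: 0.1789×40.75 + 0.1030×11.62 + 0.2088×5.86 + 0.2420×12.92 + 0.2673×37.11 = 22.7540 per 10000.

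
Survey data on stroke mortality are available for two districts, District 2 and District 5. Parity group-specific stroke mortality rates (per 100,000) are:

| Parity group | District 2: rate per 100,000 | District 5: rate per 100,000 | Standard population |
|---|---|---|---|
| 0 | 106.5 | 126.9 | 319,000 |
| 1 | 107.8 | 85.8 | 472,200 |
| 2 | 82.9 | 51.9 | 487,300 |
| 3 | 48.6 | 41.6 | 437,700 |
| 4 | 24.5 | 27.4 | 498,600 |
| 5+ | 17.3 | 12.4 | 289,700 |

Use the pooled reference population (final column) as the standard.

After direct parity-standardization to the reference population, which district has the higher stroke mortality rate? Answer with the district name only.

Standard total = 2,504,500; weights = 0.1274, 0.1885, 0.1946, 0.1748, 0.1991, 0.1157.
District 2: 0.1274×106.5 + 0.1885×107.8 + 0.1946×82.9 + 0.1748×48.6 + 0.1991×24.5 + 0.1157×17.3 = 65.3917 per 100,000.
District 5: 0.1274×126.9 + 0.1885×85.8 + 0.1946×51.9 + 0.1748×41.6 + 0.1991×27.4 + 0.1157×12.4 = 56.5977 per 100,000.

District 2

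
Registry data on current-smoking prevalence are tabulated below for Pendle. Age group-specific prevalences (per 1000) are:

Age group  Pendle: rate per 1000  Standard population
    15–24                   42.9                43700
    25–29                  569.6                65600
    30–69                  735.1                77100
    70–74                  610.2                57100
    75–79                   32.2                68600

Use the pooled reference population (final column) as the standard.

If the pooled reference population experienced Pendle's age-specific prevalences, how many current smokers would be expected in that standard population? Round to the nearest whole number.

132968

Expected current smokers = Σ (standard pop × age-specific rate ÷ 1000)
= 43700×42.9/1000 + 65600×569.6/1000 + 77100×735.1/1000 + 57100×610.2/1000 + 68600×32.2/1000
= 1874.73 + 37365.76 + 56676.21 + 34842.42 + 2208.92 = 132968.04.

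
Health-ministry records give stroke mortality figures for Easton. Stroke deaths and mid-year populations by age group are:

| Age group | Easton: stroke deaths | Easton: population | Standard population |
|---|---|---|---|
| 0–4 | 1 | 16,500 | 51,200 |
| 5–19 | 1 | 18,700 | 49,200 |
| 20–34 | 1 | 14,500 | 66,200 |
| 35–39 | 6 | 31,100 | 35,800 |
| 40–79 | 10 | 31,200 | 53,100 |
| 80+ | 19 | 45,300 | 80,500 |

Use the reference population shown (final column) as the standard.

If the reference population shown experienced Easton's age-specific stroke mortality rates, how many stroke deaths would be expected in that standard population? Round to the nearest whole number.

Age-specific rates per 100,000 for Easton: 6.06, 5.35, 6.90, 19.29, 32.05, 41.94.
Expected stroke deaths = Σ (standard pop × age-specific rate ÷ 100,000)
= 51,200×6.06/100,000 + 49,200×5.35/100,000 + 66,200×6.90/100,000 + 35,800×19.29/100,000 + 53,100×32.05/100,000 + 80,500×41.94/100,000
= 3.10 + 2.63 + 4.57 + 6.91 + 17.02 + 33.76 = 67.99.

68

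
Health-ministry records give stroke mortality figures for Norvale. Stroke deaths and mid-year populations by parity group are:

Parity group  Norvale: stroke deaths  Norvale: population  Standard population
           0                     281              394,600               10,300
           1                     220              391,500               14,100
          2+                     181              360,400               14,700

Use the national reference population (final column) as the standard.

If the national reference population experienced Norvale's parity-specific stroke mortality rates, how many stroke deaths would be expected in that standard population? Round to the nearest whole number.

23

Parity-specific rates per 100,000 for Norvale: 71.21, 56.19, 50.22.
Expected stroke deaths = Σ (standard pop × parity-specific rate ÷ 100,000)
= 10,300×71.21/100,000 + 14,100×56.19/100,000 + 14,700×50.22/100,000
= 7.33 + 7.92 + 7.38 = 22.64.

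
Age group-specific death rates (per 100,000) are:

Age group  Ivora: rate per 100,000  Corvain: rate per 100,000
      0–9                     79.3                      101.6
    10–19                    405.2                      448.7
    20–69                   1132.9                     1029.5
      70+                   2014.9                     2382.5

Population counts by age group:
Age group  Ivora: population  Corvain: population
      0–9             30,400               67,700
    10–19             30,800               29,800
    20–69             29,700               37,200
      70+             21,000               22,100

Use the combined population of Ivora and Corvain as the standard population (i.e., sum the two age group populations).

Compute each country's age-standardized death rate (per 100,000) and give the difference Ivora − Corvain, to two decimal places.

Combined standard total = 268,700; weights = 0.3651, 0.2255, 0.2490, 0.1604.
Ivora: 0.3651×79.3 + 0.2255×405.2 + 0.2490×1132.9 + 0.1604×2014.9 = 725.5960 per 100,000.
Corvain: 0.3651×101.6 + 0.2255×448.7 + 0.2490×1029.5 + 0.1604×2382.5 = 776.7677 per 100,000.
Difference = 725.5960 − 776.7677 = -51.1717.

-51.17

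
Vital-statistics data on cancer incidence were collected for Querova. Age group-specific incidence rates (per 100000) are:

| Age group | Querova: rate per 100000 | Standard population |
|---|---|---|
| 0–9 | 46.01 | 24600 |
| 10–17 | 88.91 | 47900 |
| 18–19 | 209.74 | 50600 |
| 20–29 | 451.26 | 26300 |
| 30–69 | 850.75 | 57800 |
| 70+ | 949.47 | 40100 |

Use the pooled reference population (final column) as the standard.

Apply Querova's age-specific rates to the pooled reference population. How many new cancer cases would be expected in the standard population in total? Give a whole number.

1151

Expected new cancer cases = Σ (standard pop × age-specific rate ÷ 100000)
= 24600×46.01/100000 + 47900×88.91/100000 + 50600×209.74/100000 + 26300×451.26/100000 + 57800×850.75/100000 + 40100×949.47/100000
= 11.32 + 42.59 + 106.13 + 118.68 + 491.73 + 380.74 = 1151.19.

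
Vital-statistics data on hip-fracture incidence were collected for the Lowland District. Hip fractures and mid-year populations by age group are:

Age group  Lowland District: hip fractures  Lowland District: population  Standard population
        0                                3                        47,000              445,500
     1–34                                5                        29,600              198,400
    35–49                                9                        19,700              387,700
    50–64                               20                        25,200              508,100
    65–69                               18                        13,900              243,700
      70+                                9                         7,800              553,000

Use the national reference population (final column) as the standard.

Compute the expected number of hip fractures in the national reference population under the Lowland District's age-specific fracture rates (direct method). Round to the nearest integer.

Age-specific rates per 100,000 for the Lowland District: 6.38, 16.89, 45.69, 79.37, 129.50, 115.38.
Expected hip fractures = Σ (standard pop × age-specific rate ÷ 100,000)
= 445,500×6.38/100,000 + 198,400×16.89/100,000 + 387,700×45.69/100,000 + 508,100×79.37/100,000 + 243,700×129.50/100,000 + 553,000×115.38/100,000
= 28.44 + 33.51 + 177.12 + 403.25 + 315.58 + 638.08 = 1595.99.

1596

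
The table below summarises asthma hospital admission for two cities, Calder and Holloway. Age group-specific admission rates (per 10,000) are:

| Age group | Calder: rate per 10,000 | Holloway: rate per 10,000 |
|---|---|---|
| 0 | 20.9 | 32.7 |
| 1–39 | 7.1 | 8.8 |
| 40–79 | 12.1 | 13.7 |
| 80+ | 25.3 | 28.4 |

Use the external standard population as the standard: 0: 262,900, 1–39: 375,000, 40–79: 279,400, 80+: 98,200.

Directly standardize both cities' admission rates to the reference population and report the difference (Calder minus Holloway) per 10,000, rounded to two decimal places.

Standard total = 1,015,500; weights = 0.2589, 0.3693, 0.2751, 0.0967.
Calder: 0.2589×20.9 + 0.3693×7.1 + 0.2751×12.1 + 0.0967×25.3 = 13.8083 per 10,000.
Holloway: 0.2589×32.7 + 0.3693×8.8 + 0.2751×13.7 + 0.0967×28.4 = 18.2309 per 10,000.
Difference = 13.8083 − 18.2309 = -4.4226.

-4.42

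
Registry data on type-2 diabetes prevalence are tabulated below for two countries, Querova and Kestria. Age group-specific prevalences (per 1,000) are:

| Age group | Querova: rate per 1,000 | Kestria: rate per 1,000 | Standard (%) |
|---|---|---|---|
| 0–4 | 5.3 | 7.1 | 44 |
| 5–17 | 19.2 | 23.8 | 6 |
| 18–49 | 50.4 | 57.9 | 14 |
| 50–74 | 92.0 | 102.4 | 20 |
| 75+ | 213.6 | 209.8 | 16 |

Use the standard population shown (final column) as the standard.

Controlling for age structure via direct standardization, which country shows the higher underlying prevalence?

Kestria

Standard weights: 0.44, 0.06, 0.14, 0.20, 0.16.
Querova: 0.4400×5.3 + 0.0600×19.2 + 0.1400×50.4 + 0.2000×92.0 + 0.1600×213.6 = 63.1160 per 1,000.
Kestria: 0.4400×7.1 + 0.0600×23.8 + 0.1400×57.9 + 0.2000×102.4 + 0.1600×209.8 = 66.7060 per 1,000.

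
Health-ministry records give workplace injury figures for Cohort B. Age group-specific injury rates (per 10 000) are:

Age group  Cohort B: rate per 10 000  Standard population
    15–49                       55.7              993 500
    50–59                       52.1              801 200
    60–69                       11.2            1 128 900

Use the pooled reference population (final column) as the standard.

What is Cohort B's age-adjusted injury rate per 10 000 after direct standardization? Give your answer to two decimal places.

37.53

Standard total = 2 923 600; weights = 0.3398, 0.2740, 0.3861.
Standardized rate: 0.3398×55.7 + 0.2740×52.1 + 0.3861×11.2 = 37.5305 per 10 000.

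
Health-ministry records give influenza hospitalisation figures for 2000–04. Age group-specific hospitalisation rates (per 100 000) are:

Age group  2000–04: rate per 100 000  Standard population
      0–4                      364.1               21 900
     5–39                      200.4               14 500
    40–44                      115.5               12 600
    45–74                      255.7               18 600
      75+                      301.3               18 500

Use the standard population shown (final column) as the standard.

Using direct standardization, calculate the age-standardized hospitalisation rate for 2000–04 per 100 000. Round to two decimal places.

263.24

Standard total = 86 100; weights = 0.2544, 0.1684, 0.1463, 0.2160, 0.2149.
Standardized rate: 0.2544×364.1 + 0.1684×200.4 + 0.1463×115.5 + 0.2160×255.7 + 0.2149×301.3 = 263.2400 per 100 000.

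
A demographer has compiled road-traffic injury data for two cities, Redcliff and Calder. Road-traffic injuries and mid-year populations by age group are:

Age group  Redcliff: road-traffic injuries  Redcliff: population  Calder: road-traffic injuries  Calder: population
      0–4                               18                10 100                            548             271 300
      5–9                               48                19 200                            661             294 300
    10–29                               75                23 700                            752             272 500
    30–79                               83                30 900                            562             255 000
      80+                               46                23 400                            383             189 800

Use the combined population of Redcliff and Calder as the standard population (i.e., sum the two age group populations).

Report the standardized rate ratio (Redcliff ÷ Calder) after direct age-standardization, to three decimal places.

Age-specific rates per 100 000 for Redcliff: 178.22, 250.00, 316.46, 268.61, 196.58.
For Calder: 201.99, 224.60, 275.96, 220.39, 201.79.
Combined standard total = 1 390 200; weights = 0.2024, 0.2255, 0.2131, 0.2057, 0.1534.
Redcliff: 0.2024×178.22 + 0.2255×250.00 + 0.2131×316.46 + 0.2057×268.61 + 0.1534×196.58 = 245.2639 per 100 000.
Calder: 0.2024×201.99 + 0.2255×224.60 + 0.2131×275.96 + 0.2057×220.39 + 0.1534×201.79 = 226.6039 per 100 000.
Ratio = 245.2639 ÷ 226.6039 = 1.08235.

1.082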